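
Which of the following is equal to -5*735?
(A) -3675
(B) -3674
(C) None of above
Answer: A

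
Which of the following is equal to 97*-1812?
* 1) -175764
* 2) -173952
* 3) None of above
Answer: 1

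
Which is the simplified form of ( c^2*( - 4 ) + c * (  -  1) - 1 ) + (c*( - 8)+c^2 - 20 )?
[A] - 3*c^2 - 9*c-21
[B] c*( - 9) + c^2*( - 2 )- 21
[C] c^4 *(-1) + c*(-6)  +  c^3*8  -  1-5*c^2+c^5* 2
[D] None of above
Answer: A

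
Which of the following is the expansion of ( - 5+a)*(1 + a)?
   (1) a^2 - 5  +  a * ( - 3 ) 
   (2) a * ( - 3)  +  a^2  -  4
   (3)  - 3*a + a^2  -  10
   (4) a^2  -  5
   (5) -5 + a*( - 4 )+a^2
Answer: 5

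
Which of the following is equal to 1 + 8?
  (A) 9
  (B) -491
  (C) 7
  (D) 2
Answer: A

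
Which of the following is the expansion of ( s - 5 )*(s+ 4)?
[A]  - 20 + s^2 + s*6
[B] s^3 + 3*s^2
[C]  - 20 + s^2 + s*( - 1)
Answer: C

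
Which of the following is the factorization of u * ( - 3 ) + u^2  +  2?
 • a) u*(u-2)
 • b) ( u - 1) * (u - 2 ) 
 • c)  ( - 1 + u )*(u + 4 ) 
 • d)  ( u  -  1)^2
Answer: b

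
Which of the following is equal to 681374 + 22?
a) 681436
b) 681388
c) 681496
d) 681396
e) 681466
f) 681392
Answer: d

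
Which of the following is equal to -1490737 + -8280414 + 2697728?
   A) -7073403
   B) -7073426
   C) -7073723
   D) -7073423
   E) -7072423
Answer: D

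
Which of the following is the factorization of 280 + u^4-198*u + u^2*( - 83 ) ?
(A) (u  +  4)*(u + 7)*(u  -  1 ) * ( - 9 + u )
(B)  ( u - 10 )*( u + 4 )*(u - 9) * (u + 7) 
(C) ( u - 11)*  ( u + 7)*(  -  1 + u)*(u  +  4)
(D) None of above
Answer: D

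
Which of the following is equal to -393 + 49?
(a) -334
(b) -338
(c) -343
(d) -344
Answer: d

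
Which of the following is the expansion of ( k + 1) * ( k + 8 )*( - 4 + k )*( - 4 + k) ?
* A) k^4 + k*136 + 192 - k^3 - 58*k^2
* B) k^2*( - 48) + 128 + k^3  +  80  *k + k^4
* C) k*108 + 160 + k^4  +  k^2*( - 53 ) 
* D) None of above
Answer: B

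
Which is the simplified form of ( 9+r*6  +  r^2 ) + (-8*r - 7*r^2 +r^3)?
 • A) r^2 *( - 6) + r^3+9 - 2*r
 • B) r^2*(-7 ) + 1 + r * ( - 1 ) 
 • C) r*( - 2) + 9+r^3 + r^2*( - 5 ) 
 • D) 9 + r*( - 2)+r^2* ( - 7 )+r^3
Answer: A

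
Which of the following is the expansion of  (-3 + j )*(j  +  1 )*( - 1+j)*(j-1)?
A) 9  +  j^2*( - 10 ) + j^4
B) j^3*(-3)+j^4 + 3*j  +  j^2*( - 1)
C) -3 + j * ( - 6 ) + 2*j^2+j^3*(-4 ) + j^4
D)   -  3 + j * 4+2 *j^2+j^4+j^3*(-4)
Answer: D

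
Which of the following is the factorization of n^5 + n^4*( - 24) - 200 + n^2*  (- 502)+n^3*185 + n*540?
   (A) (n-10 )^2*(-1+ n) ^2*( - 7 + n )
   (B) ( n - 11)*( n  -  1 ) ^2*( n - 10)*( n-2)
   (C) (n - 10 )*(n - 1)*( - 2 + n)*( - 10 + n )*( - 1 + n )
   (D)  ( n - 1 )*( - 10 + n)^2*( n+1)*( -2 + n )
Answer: C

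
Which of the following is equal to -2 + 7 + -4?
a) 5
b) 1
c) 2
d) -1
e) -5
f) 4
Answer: b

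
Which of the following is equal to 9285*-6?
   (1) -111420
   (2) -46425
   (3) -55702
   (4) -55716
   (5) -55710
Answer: 5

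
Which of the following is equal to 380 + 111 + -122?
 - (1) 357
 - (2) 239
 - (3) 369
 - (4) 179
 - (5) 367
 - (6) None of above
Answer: 3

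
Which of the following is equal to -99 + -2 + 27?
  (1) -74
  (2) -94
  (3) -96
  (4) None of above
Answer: 1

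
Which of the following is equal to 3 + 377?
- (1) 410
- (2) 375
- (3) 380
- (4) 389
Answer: 3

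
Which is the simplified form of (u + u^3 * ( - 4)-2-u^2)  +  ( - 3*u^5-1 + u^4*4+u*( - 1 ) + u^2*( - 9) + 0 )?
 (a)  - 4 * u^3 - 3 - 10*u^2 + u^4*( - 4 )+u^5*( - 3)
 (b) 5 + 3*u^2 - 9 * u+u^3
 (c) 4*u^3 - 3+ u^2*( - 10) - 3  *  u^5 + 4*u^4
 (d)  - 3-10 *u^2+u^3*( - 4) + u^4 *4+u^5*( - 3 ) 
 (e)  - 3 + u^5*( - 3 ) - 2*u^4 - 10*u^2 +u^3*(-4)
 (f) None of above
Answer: d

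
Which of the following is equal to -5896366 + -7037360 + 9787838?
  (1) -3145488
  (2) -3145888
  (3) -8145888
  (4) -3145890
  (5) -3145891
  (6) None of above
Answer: 2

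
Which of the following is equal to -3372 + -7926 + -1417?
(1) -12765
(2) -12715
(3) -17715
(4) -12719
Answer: 2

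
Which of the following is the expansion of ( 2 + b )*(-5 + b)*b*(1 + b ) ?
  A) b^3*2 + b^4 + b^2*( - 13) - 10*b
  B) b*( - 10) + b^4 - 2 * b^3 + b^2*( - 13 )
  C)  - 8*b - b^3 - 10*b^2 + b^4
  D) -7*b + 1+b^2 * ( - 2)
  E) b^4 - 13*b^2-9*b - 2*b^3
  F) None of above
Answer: B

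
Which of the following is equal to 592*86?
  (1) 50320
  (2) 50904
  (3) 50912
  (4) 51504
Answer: 3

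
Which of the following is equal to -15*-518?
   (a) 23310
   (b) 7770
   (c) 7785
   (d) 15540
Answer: b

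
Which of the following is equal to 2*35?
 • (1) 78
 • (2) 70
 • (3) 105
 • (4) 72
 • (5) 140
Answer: 2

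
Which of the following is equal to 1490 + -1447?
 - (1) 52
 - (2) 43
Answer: 2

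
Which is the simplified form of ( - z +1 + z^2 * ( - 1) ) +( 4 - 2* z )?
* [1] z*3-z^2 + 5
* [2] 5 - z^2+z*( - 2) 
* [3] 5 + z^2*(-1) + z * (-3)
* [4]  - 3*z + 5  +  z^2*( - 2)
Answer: 3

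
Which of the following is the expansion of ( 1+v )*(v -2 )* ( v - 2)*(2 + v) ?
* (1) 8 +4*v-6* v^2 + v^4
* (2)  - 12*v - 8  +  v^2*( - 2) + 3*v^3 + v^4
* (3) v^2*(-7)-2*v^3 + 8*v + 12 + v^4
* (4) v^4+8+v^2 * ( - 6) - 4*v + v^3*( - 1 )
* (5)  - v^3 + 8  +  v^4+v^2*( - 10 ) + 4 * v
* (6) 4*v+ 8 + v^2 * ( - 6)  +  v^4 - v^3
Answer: 6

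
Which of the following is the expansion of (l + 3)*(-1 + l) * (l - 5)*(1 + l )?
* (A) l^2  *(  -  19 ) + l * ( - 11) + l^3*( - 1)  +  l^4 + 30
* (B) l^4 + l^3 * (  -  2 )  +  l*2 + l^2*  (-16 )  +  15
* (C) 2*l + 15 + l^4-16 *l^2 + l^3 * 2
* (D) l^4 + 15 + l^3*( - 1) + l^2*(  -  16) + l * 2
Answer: B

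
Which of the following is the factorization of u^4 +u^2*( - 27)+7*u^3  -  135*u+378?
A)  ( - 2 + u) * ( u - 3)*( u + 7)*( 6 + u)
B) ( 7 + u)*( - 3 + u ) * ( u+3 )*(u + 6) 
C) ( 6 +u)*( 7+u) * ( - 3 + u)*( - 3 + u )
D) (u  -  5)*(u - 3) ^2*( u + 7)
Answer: C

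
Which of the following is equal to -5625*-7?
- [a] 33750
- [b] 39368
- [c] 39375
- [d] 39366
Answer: c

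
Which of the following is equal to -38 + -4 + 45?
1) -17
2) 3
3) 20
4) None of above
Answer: 2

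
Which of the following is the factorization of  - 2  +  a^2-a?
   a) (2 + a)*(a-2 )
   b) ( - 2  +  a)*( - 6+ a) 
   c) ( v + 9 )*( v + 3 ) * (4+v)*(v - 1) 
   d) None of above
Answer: d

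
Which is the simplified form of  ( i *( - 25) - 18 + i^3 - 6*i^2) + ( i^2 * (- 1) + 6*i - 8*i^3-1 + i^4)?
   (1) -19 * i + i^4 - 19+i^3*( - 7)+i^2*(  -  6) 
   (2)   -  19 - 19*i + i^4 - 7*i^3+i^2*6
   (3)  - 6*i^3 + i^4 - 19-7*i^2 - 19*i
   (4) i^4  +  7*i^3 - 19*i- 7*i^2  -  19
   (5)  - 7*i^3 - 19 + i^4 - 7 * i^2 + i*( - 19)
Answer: 5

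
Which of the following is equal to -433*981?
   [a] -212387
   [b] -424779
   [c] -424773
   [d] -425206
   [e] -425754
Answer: c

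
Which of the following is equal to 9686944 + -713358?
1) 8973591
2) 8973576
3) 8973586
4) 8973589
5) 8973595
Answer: 3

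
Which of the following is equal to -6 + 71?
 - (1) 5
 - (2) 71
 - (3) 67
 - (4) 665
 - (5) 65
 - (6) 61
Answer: 5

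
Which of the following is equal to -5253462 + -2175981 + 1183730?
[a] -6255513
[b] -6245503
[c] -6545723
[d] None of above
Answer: d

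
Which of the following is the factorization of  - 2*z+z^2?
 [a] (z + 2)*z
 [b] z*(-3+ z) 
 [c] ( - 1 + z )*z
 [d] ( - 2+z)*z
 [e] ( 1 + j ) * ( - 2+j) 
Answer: d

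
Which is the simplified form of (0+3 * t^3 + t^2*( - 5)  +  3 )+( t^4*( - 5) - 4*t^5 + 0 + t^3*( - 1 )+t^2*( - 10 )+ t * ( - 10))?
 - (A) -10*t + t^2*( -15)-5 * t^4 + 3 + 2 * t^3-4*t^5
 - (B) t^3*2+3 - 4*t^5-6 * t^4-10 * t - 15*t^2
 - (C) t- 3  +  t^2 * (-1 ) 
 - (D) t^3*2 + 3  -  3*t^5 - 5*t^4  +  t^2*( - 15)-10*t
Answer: A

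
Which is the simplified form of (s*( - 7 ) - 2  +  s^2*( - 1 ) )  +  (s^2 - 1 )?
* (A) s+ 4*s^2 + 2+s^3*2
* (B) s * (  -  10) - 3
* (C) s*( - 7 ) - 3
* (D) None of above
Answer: C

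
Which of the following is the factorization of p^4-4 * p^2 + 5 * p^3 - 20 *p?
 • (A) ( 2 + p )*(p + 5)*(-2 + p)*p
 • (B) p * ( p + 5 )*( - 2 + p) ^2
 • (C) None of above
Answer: A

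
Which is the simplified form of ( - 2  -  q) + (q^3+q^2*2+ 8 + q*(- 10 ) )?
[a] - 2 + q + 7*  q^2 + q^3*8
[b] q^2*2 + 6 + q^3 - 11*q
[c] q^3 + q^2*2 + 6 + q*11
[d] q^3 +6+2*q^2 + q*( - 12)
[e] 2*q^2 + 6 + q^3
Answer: b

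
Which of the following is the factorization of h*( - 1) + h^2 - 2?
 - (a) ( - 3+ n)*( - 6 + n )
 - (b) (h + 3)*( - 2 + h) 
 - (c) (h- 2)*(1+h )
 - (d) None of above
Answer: c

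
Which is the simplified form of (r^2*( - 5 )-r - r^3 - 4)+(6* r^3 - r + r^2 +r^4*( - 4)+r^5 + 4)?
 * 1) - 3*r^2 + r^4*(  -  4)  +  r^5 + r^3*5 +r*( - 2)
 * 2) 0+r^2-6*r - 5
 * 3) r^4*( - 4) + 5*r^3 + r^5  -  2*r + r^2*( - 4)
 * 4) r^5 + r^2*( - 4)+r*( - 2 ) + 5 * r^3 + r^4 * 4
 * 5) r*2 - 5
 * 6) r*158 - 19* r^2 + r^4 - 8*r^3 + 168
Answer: 3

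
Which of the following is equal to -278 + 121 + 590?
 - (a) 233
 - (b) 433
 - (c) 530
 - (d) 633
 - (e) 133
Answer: b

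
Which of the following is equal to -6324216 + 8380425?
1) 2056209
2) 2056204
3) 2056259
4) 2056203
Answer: 1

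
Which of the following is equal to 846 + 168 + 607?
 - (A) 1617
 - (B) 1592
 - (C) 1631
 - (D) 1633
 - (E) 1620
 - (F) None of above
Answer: F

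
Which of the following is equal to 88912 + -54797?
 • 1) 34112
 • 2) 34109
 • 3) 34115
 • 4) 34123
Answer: 3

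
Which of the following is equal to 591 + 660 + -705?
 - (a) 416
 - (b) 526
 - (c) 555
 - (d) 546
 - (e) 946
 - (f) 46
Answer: d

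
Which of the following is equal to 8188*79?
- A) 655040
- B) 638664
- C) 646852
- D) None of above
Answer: C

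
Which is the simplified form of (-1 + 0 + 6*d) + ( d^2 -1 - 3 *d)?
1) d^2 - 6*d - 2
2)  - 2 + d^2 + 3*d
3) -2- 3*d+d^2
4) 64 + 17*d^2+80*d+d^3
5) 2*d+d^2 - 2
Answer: 2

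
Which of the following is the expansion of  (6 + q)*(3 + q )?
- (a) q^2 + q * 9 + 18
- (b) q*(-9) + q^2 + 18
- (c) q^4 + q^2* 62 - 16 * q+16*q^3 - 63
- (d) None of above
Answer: a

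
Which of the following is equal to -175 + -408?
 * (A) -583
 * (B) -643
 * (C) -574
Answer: A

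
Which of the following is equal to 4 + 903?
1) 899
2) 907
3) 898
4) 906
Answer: 2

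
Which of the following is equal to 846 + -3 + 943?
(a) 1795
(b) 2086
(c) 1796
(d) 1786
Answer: d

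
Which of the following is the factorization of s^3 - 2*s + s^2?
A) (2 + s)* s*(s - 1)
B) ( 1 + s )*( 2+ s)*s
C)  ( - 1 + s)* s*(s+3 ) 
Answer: A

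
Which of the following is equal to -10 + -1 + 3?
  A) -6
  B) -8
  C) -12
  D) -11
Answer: B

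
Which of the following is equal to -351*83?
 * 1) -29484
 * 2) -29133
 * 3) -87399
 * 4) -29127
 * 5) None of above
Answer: 2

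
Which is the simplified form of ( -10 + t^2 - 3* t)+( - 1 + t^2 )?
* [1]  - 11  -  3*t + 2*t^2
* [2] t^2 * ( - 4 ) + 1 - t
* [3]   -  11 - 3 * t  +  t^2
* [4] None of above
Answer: 1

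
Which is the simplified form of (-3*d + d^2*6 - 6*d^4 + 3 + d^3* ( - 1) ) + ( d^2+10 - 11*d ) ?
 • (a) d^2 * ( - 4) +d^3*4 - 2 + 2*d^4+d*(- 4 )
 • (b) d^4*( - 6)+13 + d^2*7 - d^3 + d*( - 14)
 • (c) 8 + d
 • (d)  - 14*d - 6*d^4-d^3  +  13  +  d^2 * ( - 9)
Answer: b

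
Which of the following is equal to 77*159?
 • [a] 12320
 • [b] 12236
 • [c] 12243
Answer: c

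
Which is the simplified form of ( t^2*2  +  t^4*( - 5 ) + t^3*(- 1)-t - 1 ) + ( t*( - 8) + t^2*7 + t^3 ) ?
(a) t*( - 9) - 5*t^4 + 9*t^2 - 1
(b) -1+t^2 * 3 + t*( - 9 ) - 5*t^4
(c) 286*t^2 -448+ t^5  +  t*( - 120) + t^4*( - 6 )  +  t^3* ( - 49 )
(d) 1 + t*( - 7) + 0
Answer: a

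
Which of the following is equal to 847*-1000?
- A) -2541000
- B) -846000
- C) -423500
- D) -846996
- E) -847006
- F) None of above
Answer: F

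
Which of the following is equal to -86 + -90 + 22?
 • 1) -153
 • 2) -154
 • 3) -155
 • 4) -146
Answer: 2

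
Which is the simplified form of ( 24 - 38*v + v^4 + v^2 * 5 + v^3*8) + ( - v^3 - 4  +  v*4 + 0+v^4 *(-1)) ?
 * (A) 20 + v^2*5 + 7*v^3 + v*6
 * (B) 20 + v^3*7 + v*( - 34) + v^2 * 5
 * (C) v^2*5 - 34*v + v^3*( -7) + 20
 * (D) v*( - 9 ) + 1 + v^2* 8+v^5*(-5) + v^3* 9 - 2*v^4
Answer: B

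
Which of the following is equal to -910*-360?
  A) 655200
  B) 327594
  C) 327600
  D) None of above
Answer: C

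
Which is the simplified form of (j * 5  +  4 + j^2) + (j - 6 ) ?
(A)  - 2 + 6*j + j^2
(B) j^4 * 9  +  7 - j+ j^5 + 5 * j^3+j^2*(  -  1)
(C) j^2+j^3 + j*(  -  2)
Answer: A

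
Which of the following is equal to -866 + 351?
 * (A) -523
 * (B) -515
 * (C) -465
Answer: B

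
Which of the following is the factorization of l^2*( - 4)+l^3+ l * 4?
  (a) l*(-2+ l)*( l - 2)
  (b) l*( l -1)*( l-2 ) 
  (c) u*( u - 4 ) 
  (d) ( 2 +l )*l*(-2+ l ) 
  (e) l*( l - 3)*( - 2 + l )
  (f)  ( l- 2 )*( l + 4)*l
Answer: a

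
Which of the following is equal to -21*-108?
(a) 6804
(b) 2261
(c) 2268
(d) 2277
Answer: c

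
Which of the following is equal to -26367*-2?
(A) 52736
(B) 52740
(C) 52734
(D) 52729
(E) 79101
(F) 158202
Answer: C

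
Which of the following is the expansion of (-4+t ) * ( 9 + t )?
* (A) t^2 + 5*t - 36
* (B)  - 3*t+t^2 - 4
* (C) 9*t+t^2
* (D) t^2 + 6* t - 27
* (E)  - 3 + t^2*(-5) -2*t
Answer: A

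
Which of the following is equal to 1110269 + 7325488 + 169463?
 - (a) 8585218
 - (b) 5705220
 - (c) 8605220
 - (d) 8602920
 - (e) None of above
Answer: c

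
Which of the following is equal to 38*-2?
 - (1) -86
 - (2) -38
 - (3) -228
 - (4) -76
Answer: 4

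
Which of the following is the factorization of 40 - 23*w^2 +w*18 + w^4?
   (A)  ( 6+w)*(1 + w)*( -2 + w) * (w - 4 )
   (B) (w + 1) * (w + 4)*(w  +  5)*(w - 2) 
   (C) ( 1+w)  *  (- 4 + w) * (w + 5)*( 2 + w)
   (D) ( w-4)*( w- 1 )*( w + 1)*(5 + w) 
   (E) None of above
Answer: E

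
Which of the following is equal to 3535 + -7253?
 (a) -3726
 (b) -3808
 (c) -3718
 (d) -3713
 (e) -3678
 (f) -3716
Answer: c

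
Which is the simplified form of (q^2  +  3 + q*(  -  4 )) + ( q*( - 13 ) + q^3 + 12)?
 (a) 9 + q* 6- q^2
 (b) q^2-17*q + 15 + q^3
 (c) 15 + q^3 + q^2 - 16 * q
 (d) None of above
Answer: b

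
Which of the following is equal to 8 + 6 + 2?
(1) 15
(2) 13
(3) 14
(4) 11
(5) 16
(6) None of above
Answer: 5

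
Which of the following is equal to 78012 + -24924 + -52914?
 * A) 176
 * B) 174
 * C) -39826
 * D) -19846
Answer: B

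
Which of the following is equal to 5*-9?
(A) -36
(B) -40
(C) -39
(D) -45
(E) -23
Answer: D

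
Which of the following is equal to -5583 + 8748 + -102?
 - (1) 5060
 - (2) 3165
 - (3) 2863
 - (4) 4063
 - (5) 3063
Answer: 5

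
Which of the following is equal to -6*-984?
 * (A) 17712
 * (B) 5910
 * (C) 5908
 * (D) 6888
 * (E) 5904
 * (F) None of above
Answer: E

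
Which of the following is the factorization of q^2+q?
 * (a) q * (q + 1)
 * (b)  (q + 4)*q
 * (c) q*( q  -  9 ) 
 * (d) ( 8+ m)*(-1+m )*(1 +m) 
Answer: a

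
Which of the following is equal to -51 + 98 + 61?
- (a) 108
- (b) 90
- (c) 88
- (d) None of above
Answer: a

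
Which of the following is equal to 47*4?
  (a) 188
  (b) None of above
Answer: a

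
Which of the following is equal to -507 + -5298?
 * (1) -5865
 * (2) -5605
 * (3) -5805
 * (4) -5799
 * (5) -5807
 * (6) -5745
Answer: 3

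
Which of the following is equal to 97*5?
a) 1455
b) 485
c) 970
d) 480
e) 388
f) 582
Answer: b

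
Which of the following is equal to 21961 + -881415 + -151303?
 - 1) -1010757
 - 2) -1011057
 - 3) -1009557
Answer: 1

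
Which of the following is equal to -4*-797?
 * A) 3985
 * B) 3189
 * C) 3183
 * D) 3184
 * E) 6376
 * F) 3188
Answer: F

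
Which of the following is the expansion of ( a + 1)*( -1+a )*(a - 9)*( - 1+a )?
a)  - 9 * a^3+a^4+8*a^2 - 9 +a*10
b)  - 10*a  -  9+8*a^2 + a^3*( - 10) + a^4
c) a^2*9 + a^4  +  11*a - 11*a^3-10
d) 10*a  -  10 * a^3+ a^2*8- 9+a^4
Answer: d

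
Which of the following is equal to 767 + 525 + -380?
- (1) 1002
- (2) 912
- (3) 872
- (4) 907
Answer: 2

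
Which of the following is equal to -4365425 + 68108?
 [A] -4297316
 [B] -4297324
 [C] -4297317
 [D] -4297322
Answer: C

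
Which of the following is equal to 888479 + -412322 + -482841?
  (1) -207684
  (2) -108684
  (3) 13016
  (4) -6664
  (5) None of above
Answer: 5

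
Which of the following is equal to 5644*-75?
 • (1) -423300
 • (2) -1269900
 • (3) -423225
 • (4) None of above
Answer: 1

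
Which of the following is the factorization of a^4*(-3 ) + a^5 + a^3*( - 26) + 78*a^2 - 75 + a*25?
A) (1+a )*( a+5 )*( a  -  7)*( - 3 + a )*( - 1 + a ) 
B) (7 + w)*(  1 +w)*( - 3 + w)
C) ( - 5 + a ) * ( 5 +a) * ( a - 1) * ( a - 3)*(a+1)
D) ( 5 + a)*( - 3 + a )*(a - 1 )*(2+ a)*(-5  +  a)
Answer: C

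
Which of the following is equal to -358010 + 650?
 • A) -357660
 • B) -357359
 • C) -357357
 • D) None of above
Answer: D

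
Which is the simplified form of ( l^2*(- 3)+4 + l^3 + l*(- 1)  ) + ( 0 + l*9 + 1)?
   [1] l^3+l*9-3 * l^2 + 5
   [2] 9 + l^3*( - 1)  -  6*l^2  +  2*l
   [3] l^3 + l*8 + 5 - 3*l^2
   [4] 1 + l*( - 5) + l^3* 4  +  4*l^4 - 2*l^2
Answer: 3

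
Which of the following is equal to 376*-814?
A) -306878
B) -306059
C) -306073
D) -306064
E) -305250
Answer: D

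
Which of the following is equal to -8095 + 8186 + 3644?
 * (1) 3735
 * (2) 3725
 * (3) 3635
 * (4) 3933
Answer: 1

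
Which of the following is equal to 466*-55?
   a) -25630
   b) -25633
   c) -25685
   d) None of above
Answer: a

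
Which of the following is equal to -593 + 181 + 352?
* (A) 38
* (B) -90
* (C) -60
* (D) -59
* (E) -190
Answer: C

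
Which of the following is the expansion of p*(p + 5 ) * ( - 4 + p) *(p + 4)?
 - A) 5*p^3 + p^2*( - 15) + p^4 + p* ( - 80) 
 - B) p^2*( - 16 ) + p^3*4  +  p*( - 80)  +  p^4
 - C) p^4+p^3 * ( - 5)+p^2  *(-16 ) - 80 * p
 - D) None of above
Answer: D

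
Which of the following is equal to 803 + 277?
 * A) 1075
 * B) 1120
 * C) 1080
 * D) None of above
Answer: C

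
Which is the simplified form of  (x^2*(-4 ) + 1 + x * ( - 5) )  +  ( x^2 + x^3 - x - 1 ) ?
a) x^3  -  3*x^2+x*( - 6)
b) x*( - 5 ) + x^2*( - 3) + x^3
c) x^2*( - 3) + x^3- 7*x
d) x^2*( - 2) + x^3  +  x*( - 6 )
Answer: a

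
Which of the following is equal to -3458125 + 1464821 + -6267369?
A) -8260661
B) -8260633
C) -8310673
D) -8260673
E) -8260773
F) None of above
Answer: D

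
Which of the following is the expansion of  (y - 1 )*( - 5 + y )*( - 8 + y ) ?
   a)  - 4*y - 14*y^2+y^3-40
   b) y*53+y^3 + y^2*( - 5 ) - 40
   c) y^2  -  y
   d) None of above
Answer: d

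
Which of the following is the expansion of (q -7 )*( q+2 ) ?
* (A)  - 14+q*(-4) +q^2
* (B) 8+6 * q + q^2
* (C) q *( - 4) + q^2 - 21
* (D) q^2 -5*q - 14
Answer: D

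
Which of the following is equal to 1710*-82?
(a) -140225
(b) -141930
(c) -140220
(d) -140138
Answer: c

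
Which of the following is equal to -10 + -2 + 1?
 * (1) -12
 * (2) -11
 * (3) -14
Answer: 2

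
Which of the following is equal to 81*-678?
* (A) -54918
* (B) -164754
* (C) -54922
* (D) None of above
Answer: A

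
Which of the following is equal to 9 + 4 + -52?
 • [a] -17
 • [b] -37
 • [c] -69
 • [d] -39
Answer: d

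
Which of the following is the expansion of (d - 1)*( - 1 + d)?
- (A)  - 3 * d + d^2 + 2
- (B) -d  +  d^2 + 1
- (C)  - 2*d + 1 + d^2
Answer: C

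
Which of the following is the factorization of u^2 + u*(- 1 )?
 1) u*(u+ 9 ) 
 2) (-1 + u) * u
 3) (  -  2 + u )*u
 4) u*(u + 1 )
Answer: 2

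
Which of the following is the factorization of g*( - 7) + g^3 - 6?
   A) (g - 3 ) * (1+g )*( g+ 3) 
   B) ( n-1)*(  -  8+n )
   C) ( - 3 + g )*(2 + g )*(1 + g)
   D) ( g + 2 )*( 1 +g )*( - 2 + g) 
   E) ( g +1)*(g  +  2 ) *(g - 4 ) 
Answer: C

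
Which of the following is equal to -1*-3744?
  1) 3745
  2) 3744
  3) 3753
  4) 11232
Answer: 2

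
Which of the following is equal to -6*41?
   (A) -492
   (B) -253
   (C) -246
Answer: C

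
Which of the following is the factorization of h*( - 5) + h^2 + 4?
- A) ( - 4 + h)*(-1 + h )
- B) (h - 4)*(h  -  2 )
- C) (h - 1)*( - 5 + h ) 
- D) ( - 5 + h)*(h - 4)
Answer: A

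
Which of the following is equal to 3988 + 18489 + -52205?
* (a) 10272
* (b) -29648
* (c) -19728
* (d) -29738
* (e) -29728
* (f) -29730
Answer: e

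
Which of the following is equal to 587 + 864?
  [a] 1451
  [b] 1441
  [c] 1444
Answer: a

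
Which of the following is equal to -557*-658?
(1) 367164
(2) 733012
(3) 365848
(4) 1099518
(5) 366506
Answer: 5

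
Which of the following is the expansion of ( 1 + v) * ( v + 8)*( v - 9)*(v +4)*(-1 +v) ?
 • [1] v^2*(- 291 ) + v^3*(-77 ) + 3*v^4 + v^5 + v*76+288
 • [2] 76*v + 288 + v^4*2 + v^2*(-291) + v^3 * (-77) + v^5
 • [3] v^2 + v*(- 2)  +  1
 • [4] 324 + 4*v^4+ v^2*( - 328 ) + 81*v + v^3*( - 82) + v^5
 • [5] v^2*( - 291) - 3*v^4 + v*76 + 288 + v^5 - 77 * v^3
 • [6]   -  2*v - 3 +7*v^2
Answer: 1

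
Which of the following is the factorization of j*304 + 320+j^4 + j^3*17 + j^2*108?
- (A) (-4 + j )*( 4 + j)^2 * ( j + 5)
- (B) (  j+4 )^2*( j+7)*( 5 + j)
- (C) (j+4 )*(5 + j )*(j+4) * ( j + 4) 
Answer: C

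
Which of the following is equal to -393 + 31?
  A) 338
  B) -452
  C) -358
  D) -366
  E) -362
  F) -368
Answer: E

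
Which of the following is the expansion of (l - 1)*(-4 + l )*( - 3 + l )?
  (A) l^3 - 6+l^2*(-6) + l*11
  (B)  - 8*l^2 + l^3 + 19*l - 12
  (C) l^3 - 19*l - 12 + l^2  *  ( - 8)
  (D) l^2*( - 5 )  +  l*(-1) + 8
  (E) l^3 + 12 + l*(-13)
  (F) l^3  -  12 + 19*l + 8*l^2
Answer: B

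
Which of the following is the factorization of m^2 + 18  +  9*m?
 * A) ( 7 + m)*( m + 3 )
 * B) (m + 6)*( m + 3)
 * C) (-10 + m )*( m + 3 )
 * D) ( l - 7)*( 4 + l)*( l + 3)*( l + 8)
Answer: B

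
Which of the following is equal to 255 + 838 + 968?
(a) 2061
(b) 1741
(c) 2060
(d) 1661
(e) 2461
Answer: a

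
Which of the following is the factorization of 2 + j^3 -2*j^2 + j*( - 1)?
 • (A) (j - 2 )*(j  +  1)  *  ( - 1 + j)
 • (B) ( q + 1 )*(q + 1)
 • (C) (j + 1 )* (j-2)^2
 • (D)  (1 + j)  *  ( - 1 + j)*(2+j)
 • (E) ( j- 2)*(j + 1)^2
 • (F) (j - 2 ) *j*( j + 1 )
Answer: A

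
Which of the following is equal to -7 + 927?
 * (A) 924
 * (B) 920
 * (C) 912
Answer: B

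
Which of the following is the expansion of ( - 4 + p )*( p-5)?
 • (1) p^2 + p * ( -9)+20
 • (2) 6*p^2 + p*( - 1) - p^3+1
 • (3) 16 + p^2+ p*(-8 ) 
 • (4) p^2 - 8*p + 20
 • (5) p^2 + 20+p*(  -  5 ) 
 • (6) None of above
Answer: 1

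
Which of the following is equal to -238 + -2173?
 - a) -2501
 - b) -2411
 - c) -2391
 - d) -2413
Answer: b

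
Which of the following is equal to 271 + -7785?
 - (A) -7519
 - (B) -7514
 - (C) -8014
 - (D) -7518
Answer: B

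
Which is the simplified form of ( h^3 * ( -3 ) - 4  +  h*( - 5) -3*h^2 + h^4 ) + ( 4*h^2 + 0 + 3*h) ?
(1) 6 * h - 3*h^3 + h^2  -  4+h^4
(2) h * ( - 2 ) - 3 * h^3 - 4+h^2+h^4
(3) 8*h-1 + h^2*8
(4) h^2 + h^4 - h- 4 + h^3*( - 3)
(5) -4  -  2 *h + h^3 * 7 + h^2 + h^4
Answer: 2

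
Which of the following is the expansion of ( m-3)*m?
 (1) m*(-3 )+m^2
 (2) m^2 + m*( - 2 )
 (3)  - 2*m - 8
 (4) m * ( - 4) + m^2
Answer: 1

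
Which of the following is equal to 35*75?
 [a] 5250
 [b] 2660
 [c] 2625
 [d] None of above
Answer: c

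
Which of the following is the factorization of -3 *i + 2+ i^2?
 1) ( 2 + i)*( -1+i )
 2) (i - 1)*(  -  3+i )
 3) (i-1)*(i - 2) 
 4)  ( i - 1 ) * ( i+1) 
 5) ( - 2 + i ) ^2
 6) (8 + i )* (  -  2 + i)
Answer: 3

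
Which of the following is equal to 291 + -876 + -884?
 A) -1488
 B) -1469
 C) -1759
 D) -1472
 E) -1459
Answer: B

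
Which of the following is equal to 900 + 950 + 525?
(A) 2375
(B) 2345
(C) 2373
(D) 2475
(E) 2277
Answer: A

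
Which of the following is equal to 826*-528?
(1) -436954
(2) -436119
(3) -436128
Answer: 3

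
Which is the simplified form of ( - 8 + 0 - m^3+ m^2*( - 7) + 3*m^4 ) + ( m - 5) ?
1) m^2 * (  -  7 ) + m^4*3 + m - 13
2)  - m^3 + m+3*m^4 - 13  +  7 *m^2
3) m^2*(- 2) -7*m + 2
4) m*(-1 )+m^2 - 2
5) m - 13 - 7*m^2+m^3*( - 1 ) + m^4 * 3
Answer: 5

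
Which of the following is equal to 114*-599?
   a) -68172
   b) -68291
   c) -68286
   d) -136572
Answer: c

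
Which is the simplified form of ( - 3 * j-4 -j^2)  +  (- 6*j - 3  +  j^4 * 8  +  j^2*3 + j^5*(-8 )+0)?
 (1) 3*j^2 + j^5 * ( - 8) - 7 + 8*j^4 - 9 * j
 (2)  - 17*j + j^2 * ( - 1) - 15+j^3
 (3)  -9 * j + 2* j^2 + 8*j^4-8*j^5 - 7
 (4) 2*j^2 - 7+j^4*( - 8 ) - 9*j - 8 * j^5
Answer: 3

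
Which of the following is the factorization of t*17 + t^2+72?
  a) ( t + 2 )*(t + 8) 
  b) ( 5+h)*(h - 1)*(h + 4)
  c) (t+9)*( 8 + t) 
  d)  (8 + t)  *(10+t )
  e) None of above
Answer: c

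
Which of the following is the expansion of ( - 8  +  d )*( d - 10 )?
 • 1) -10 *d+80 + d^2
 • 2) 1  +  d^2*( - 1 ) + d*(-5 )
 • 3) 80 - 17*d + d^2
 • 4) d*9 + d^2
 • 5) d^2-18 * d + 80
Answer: 5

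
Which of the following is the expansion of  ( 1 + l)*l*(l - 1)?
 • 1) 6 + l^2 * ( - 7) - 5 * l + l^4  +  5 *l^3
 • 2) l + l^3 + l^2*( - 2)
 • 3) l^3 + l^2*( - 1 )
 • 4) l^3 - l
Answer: 4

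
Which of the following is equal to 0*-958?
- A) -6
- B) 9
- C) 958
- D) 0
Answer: D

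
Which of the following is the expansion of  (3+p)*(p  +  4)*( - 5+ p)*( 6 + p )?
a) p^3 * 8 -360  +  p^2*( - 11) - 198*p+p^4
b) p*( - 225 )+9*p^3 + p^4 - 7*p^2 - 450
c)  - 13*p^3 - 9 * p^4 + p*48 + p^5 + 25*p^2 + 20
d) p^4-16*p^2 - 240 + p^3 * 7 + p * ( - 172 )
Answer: a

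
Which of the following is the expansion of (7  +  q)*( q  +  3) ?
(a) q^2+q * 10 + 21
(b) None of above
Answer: a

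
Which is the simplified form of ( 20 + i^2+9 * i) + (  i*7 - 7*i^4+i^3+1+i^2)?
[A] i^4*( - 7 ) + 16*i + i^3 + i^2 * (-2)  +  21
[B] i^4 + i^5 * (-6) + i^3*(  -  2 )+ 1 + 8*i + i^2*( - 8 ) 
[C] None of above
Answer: C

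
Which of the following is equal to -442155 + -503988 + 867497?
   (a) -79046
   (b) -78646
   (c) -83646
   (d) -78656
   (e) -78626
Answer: b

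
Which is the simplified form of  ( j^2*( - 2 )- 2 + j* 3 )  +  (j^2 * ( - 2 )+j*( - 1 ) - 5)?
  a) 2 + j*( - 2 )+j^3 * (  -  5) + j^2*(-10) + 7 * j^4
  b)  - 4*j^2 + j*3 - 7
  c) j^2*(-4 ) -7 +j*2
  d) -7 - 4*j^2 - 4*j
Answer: c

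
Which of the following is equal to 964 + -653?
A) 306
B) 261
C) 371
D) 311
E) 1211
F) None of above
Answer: D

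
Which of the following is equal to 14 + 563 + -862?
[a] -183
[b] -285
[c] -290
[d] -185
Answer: b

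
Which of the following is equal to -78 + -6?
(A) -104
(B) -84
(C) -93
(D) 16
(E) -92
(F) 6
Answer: B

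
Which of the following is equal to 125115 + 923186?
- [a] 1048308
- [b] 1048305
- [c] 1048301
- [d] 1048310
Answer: c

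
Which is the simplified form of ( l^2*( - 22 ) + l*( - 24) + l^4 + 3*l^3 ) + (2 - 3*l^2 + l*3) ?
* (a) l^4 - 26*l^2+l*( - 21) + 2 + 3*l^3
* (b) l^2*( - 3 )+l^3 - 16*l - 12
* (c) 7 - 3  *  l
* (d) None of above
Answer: d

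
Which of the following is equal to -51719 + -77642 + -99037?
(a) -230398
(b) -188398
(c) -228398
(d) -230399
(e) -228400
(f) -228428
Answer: c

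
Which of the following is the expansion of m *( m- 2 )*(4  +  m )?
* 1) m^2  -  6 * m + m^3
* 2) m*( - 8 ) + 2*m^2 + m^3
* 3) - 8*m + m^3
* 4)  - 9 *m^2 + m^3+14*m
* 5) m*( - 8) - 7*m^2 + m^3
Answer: 2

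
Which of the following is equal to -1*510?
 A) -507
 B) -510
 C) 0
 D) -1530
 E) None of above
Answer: B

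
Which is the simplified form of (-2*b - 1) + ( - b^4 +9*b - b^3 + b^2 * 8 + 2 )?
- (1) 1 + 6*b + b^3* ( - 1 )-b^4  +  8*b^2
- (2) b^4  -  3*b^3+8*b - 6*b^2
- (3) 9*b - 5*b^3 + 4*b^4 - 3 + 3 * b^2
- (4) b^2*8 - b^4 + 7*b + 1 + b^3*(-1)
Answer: 4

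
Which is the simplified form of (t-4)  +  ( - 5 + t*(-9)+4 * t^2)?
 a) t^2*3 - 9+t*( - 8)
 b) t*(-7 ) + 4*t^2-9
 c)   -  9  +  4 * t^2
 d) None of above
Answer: d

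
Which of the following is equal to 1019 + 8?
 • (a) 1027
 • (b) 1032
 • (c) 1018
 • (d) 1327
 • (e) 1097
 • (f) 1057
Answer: a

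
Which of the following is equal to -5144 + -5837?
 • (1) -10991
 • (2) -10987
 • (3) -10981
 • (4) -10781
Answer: 3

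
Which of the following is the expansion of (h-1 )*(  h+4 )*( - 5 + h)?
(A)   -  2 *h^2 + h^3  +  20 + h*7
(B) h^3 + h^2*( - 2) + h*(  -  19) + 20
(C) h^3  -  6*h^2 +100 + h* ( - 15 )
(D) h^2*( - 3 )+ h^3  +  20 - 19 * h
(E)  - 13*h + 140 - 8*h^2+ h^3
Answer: B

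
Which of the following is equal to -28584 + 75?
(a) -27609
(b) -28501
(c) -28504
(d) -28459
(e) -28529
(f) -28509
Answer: f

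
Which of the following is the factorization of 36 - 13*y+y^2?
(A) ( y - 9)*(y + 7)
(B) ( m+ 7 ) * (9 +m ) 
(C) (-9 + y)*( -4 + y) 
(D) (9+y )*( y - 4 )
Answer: C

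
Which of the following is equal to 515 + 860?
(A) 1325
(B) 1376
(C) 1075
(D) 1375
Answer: D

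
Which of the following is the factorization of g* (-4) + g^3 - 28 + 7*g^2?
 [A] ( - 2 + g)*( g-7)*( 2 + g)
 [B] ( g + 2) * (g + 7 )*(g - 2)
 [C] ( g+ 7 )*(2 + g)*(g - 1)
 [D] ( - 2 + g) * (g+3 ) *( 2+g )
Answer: B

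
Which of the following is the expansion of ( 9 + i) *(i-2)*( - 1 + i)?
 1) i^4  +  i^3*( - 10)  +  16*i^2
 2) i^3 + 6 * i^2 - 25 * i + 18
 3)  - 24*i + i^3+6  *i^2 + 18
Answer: 2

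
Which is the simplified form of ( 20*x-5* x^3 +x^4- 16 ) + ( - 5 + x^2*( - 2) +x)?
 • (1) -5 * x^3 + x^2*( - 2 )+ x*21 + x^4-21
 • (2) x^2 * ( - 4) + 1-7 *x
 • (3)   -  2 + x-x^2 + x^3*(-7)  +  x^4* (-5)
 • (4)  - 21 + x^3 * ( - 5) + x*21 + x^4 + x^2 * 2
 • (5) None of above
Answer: 1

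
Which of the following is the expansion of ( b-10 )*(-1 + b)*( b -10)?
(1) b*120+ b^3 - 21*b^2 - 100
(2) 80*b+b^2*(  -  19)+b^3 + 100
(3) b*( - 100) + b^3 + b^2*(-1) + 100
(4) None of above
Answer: 1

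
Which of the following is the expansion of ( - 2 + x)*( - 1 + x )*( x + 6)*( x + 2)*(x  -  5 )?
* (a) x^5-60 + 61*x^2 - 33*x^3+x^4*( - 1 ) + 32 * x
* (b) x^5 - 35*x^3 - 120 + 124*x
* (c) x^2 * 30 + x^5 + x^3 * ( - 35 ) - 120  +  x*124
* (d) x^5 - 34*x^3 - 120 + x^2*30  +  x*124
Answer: c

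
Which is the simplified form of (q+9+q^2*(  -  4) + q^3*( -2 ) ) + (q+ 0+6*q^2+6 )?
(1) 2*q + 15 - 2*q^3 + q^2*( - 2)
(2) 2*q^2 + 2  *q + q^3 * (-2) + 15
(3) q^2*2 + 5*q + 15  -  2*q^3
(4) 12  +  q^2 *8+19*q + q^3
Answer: 2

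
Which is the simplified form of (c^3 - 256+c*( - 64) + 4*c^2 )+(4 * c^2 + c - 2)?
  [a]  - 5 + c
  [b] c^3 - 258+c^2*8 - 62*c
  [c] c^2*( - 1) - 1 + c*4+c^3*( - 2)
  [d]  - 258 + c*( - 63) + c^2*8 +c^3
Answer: d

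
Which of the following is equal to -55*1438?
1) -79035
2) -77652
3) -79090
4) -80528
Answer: 3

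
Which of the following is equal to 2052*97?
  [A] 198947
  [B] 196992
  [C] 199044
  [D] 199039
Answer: C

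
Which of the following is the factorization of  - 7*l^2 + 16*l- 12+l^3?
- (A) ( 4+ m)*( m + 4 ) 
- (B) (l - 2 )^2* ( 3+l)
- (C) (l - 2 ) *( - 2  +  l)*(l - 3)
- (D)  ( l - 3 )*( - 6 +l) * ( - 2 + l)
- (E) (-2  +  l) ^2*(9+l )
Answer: C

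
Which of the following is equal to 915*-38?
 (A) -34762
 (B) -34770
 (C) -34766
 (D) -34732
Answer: B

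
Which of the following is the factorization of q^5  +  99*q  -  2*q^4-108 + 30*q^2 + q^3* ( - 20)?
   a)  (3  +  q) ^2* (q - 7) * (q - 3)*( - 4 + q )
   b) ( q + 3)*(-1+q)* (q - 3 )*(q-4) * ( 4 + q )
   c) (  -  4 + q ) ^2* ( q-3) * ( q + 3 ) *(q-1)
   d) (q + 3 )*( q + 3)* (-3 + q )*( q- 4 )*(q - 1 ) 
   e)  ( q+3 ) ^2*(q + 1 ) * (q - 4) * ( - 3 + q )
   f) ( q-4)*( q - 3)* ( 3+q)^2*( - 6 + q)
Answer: d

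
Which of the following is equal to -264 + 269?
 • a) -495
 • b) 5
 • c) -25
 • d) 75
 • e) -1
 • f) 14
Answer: b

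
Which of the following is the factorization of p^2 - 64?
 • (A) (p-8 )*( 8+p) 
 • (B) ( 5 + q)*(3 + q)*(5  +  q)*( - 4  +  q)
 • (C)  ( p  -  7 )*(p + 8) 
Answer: A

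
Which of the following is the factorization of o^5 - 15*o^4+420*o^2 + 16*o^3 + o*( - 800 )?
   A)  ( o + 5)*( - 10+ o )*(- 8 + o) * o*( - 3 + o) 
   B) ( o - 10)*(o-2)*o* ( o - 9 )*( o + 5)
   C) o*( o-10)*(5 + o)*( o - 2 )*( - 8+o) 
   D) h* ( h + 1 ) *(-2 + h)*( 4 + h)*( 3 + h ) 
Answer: C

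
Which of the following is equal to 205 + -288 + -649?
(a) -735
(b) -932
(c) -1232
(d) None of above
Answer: d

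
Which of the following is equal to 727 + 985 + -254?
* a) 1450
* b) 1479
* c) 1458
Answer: c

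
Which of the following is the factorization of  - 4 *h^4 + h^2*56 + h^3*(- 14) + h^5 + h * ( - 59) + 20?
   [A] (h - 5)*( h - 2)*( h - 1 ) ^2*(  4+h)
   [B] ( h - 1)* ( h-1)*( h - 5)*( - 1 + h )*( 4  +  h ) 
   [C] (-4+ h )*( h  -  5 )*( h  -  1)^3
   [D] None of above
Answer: B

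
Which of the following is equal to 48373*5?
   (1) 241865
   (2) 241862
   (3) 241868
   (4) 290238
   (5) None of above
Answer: 1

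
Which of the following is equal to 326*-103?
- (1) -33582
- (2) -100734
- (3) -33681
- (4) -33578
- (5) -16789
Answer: 4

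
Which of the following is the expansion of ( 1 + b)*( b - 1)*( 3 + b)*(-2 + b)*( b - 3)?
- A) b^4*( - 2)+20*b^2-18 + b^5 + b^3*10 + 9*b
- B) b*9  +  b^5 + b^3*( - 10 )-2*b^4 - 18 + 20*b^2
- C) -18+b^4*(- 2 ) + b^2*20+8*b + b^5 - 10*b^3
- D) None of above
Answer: B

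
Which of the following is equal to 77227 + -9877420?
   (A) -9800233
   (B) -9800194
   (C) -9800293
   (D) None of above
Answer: D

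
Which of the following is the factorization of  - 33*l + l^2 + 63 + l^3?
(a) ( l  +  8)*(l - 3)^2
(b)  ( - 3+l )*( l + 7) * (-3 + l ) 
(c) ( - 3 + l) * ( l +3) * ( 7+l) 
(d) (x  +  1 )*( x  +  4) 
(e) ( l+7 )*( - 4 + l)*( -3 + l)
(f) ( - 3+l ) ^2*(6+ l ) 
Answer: b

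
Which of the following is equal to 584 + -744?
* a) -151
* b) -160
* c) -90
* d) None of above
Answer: b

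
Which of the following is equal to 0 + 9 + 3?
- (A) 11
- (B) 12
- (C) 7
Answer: B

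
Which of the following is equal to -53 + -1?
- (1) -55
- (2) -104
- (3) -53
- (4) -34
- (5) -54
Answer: 5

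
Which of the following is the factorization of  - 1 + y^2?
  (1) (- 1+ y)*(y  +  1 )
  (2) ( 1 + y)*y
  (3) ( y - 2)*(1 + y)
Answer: 1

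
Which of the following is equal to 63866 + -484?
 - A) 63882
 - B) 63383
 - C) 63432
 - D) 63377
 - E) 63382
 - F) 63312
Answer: E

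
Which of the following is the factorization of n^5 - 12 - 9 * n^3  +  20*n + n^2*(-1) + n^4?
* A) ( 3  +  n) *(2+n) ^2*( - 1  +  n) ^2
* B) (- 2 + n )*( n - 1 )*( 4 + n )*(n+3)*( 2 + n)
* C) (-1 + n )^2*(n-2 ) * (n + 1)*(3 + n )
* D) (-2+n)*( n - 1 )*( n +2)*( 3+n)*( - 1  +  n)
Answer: D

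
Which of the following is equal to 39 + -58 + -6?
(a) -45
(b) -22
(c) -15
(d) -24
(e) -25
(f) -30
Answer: e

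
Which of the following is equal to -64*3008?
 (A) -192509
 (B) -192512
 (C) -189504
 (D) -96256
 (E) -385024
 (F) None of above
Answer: B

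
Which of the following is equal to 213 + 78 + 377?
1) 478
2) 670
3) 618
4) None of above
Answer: 4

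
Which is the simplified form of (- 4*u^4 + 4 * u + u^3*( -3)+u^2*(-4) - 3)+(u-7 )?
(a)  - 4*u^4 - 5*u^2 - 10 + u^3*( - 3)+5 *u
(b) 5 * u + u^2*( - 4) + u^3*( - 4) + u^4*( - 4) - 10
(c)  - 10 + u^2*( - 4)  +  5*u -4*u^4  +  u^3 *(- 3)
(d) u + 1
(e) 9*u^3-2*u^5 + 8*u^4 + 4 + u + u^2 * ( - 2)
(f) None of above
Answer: c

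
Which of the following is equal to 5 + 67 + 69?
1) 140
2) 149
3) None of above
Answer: 3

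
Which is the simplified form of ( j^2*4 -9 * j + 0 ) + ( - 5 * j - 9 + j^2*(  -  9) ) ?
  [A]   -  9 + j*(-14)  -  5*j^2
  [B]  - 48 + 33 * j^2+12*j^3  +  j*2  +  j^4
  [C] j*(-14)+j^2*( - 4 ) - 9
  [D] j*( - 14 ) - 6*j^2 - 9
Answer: A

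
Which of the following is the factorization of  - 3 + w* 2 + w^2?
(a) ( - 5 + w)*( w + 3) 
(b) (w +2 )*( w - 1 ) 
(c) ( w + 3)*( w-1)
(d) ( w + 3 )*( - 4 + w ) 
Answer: c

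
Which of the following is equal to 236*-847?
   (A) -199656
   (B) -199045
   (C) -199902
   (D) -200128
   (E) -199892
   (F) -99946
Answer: E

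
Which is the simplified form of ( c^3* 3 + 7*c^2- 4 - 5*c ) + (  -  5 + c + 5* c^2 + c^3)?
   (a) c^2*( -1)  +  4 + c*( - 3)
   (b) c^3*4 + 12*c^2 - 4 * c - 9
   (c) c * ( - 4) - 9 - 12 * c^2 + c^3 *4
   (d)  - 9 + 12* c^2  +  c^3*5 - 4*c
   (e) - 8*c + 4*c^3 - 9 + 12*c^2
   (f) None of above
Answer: b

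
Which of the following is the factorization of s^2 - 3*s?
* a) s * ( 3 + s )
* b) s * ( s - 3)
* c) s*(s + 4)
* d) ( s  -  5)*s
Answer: b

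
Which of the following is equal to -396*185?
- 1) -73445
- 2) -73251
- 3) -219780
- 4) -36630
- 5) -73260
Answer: 5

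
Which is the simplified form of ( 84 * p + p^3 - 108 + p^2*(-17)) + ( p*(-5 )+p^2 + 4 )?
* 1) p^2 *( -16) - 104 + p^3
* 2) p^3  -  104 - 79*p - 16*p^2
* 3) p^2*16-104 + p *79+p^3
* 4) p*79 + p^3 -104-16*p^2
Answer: 4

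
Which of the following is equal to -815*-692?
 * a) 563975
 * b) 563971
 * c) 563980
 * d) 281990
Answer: c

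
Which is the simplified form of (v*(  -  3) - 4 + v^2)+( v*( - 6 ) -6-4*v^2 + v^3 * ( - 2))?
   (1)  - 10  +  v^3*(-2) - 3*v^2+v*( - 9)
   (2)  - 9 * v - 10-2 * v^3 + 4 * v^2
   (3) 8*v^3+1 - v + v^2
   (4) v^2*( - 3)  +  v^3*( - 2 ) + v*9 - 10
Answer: 1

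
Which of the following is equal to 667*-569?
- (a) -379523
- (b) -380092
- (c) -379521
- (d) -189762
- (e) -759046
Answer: a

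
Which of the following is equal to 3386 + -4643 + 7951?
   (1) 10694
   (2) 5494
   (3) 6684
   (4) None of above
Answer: 4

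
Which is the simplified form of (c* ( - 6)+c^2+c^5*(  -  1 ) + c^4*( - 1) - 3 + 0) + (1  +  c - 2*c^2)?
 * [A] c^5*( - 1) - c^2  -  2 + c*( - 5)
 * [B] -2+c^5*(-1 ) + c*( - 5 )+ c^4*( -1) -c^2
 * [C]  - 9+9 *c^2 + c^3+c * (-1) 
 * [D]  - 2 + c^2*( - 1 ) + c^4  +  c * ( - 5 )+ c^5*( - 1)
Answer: B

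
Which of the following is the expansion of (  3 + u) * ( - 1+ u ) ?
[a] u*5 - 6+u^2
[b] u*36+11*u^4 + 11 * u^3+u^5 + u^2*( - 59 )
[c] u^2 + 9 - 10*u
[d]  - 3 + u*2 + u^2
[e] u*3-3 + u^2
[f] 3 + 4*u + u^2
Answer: d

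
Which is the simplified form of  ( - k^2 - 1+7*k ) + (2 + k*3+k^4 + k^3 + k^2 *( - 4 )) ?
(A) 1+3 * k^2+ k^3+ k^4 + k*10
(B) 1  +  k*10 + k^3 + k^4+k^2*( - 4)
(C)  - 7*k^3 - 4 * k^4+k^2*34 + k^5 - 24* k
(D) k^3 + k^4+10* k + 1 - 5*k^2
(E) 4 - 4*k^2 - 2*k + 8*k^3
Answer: D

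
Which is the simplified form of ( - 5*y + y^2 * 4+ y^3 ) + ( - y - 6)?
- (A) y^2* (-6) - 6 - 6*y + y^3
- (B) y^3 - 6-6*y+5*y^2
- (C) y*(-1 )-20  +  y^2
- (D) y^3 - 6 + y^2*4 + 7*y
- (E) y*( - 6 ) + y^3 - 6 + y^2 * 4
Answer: E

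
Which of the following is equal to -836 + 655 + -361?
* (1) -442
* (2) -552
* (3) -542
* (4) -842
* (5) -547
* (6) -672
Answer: 3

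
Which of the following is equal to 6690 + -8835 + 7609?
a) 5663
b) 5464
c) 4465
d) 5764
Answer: b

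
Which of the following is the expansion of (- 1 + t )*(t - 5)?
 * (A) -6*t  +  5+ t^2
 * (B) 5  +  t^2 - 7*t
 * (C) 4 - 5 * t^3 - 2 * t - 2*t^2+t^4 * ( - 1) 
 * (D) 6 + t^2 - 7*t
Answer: A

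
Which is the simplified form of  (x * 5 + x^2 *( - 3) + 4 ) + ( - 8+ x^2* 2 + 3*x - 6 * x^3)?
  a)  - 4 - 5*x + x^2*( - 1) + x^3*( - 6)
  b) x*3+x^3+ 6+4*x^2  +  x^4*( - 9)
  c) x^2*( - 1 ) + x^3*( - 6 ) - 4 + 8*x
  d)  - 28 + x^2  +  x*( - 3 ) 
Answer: c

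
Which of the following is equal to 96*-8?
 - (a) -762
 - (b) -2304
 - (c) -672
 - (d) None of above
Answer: d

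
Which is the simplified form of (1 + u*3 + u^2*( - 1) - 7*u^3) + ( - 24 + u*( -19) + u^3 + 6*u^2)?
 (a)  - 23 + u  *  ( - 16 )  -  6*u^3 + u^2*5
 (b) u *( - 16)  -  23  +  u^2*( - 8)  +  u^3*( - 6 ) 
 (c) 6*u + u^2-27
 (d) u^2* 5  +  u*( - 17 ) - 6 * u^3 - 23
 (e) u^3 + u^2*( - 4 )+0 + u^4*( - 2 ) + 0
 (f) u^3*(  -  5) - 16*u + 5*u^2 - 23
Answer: a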